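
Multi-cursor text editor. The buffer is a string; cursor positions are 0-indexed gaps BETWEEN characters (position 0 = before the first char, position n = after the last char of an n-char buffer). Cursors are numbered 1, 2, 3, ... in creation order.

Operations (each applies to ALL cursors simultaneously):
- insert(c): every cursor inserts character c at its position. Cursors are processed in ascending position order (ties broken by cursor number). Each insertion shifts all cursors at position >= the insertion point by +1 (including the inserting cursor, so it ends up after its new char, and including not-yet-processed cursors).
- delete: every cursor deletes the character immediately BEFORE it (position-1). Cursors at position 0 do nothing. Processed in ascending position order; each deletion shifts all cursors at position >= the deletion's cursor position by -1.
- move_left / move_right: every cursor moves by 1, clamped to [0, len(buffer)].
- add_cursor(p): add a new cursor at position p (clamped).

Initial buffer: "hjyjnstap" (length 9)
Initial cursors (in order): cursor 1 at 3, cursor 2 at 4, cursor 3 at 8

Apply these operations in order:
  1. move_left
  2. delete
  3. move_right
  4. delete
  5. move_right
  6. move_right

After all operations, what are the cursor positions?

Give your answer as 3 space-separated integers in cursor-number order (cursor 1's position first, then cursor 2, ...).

Answer: 2 2 3

Derivation:
After op 1 (move_left): buffer="hjyjnstap" (len 9), cursors c1@2 c2@3 c3@7, authorship .........
After op 2 (delete): buffer="hjnsap" (len 6), cursors c1@1 c2@1 c3@4, authorship ......
After op 3 (move_right): buffer="hjnsap" (len 6), cursors c1@2 c2@2 c3@5, authorship ......
After op 4 (delete): buffer="nsp" (len 3), cursors c1@0 c2@0 c3@2, authorship ...
After op 5 (move_right): buffer="nsp" (len 3), cursors c1@1 c2@1 c3@3, authorship ...
After op 6 (move_right): buffer="nsp" (len 3), cursors c1@2 c2@2 c3@3, authorship ...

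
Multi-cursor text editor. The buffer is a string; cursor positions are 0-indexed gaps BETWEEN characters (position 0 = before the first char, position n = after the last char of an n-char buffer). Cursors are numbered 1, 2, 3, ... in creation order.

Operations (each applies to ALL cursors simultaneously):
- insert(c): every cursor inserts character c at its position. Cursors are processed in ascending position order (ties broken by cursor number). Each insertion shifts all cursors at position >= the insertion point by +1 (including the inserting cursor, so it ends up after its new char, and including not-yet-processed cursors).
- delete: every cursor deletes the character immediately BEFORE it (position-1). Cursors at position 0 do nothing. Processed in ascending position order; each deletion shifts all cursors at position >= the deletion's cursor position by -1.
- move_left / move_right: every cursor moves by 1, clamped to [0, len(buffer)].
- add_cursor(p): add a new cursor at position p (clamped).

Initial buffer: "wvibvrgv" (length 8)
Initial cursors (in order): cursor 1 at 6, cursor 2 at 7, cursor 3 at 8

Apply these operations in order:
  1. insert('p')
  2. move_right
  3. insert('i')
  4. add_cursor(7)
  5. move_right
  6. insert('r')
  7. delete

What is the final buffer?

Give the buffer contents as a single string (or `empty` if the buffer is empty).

Answer: wvibvrpgipvipi

Derivation:
After op 1 (insert('p')): buffer="wvibvrpgpvp" (len 11), cursors c1@7 c2@9 c3@11, authorship ......1.2.3
After op 2 (move_right): buffer="wvibvrpgpvp" (len 11), cursors c1@8 c2@10 c3@11, authorship ......1.2.3
After op 3 (insert('i')): buffer="wvibvrpgipvipi" (len 14), cursors c1@9 c2@12 c3@14, authorship ......1.12.233
After op 4 (add_cursor(7)): buffer="wvibvrpgipvipi" (len 14), cursors c4@7 c1@9 c2@12 c3@14, authorship ......1.12.233
After op 5 (move_right): buffer="wvibvrpgipvipi" (len 14), cursors c4@8 c1@10 c2@13 c3@14, authorship ......1.12.233
After op 6 (insert('r')): buffer="wvibvrpgriprviprir" (len 18), cursors c4@9 c1@12 c2@16 c3@18, authorship ......1.4121.23233
After op 7 (delete): buffer="wvibvrpgipvipi" (len 14), cursors c4@8 c1@10 c2@13 c3@14, authorship ......1.12.233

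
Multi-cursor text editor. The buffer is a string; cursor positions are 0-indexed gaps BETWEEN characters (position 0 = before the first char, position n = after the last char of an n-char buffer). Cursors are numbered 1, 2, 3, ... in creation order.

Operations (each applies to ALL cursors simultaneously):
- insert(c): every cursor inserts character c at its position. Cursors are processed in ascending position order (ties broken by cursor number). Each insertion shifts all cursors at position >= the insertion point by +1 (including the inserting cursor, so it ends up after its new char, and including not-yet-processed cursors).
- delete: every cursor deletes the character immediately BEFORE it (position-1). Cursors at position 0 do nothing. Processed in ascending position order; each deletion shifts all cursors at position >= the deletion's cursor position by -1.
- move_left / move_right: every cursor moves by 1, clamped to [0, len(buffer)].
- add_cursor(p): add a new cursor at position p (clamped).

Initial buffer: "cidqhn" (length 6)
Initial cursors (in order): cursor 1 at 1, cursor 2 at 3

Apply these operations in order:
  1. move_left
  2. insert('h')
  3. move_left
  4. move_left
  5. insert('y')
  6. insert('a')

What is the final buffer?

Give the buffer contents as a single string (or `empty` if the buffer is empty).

After op 1 (move_left): buffer="cidqhn" (len 6), cursors c1@0 c2@2, authorship ......
After op 2 (insert('h')): buffer="hcihdqhn" (len 8), cursors c1@1 c2@4, authorship 1..2....
After op 3 (move_left): buffer="hcihdqhn" (len 8), cursors c1@0 c2@3, authorship 1..2....
After op 4 (move_left): buffer="hcihdqhn" (len 8), cursors c1@0 c2@2, authorship 1..2....
After op 5 (insert('y')): buffer="yhcyihdqhn" (len 10), cursors c1@1 c2@4, authorship 11.2.2....
After op 6 (insert('a')): buffer="yahcyaihdqhn" (len 12), cursors c1@2 c2@6, authorship 111.22.2....

Answer: yahcyaihdqhn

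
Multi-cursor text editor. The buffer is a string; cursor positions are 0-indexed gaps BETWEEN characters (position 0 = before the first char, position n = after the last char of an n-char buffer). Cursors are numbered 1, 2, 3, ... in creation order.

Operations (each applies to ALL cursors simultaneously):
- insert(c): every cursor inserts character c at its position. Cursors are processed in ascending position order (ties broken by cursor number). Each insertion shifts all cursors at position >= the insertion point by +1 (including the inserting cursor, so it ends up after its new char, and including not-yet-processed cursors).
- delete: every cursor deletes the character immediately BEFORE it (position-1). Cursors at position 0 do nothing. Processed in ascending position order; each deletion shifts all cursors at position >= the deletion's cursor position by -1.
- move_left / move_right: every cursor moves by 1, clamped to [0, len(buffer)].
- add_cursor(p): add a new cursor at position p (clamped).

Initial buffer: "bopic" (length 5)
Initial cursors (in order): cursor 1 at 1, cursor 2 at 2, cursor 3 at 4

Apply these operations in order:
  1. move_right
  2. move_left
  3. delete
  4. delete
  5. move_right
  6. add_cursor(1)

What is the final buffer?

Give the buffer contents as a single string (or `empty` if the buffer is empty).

Answer: c

Derivation:
After op 1 (move_right): buffer="bopic" (len 5), cursors c1@2 c2@3 c3@5, authorship .....
After op 2 (move_left): buffer="bopic" (len 5), cursors c1@1 c2@2 c3@4, authorship .....
After op 3 (delete): buffer="pc" (len 2), cursors c1@0 c2@0 c3@1, authorship ..
After op 4 (delete): buffer="c" (len 1), cursors c1@0 c2@0 c3@0, authorship .
After op 5 (move_right): buffer="c" (len 1), cursors c1@1 c2@1 c3@1, authorship .
After op 6 (add_cursor(1)): buffer="c" (len 1), cursors c1@1 c2@1 c3@1 c4@1, authorship .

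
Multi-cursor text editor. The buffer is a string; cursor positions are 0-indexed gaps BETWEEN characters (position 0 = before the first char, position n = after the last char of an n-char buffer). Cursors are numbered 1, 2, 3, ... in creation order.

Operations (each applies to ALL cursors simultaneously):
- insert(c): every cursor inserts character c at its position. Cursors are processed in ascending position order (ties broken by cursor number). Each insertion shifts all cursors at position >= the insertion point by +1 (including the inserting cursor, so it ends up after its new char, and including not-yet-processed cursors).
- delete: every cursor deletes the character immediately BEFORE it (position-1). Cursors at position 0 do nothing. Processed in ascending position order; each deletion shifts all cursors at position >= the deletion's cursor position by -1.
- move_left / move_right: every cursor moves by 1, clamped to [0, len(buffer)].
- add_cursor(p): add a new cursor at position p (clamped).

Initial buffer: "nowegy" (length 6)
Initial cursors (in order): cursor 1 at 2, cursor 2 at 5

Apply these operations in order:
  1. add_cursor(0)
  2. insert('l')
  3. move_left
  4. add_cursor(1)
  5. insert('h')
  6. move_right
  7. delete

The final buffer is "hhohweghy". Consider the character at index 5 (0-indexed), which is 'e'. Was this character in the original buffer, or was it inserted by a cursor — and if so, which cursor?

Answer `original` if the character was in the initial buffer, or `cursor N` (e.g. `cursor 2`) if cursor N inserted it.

After op 1 (add_cursor(0)): buffer="nowegy" (len 6), cursors c3@0 c1@2 c2@5, authorship ......
After op 2 (insert('l')): buffer="lnolwegly" (len 9), cursors c3@1 c1@4 c2@8, authorship 3..1...2.
After op 3 (move_left): buffer="lnolwegly" (len 9), cursors c3@0 c1@3 c2@7, authorship 3..1...2.
After op 4 (add_cursor(1)): buffer="lnolwegly" (len 9), cursors c3@0 c4@1 c1@3 c2@7, authorship 3..1...2.
After op 5 (insert('h')): buffer="hlhnohlweghly" (len 13), cursors c3@1 c4@3 c1@6 c2@11, authorship 334..11...22.
After op 6 (move_right): buffer="hlhnohlweghly" (len 13), cursors c3@2 c4@4 c1@7 c2@12, authorship 334..11...22.
After op 7 (delete): buffer="hhohweghy" (len 9), cursors c3@1 c4@2 c1@4 c2@8, authorship 34.1...2.
Authorship (.=original, N=cursor N): 3 4 . 1 . . . 2 .
Index 5: author = original

Answer: original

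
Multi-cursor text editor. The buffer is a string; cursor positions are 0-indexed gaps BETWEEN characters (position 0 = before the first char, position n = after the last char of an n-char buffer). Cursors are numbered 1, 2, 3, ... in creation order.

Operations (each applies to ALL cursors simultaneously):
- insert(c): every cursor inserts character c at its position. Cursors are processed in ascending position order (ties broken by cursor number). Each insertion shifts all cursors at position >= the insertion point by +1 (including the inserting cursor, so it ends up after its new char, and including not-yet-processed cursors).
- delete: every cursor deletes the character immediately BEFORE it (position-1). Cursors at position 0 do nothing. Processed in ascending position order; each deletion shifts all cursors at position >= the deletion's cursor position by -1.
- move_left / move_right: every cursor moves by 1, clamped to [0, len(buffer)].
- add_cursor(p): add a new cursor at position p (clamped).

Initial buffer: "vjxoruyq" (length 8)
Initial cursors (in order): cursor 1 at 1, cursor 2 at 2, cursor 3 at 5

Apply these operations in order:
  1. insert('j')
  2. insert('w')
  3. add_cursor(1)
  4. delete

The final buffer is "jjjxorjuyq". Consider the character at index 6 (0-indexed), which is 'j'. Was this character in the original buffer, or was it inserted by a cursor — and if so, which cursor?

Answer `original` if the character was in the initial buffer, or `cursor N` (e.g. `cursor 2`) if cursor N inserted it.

After op 1 (insert('j')): buffer="vjjjxorjuyq" (len 11), cursors c1@2 c2@4 c3@8, authorship .1.2...3...
After op 2 (insert('w')): buffer="vjwjjwxorjwuyq" (len 14), cursors c1@3 c2@6 c3@11, authorship .11.22...33...
After op 3 (add_cursor(1)): buffer="vjwjjwxorjwuyq" (len 14), cursors c4@1 c1@3 c2@6 c3@11, authorship .11.22...33...
After op 4 (delete): buffer="jjjxorjuyq" (len 10), cursors c4@0 c1@1 c2@3 c3@7, authorship 1.2...3...
Authorship (.=original, N=cursor N): 1 . 2 . . . 3 . . .
Index 6: author = 3

Answer: cursor 3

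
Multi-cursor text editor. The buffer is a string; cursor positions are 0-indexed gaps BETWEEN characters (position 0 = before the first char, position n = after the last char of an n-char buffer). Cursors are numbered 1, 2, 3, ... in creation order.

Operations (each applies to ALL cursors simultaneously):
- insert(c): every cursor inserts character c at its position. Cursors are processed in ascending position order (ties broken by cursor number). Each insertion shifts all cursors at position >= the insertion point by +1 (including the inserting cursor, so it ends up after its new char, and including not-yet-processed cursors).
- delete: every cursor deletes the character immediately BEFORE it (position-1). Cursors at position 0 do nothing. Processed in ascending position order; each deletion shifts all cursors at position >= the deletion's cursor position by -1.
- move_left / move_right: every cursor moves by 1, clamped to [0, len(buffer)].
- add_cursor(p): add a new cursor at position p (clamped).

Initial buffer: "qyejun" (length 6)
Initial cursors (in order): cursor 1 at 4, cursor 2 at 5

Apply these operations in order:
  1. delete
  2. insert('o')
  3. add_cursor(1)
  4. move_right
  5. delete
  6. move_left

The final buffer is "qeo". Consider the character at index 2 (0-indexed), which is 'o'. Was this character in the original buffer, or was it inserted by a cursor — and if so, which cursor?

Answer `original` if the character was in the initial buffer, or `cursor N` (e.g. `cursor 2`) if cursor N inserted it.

After op 1 (delete): buffer="qyen" (len 4), cursors c1@3 c2@3, authorship ....
After op 2 (insert('o')): buffer="qyeoon" (len 6), cursors c1@5 c2@5, authorship ...12.
After op 3 (add_cursor(1)): buffer="qyeoon" (len 6), cursors c3@1 c1@5 c2@5, authorship ...12.
After op 4 (move_right): buffer="qyeoon" (len 6), cursors c3@2 c1@6 c2@6, authorship ...12.
After op 5 (delete): buffer="qeo" (len 3), cursors c3@1 c1@3 c2@3, authorship ..1
After op 6 (move_left): buffer="qeo" (len 3), cursors c3@0 c1@2 c2@2, authorship ..1
Authorship (.=original, N=cursor N): . . 1
Index 2: author = 1

Answer: cursor 1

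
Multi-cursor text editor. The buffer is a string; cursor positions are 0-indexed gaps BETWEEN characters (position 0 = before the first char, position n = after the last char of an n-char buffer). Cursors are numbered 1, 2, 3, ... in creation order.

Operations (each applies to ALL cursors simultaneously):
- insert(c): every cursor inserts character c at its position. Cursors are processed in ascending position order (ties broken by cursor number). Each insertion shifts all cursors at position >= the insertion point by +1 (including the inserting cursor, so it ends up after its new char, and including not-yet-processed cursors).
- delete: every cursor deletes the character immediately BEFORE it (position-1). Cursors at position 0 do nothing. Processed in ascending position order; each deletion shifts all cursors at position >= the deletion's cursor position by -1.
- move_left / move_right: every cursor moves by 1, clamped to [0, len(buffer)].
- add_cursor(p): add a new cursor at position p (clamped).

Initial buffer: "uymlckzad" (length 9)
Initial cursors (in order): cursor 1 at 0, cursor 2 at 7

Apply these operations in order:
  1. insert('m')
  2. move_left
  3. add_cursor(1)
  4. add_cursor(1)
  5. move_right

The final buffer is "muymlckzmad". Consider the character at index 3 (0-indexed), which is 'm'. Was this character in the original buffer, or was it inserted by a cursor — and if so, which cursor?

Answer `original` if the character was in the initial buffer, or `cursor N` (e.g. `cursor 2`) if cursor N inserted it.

Answer: original

Derivation:
After op 1 (insert('m')): buffer="muymlckzmad" (len 11), cursors c1@1 c2@9, authorship 1.......2..
After op 2 (move_left): buffer="muymlckzmad" (len 11), cursors c1@0 c2@8, authorship 1.......2..
After op 3 (add_cursor(1)): buffer="muymlckzmad" (len 11), cursors c1@0 c3@1 c2@8, authorship 1.......2..
After op 4 (add_cursor(1)): buffer="muymlckzmad" (len 11), cursors c1@0 c3@1 c4@1 c2@8, authorship 1.......2..
After op 5 (move_right): buffer="muymlckzmad" (len 11), cursors c1@1 c3@2 c4@2 c2@9, authorship 1.......2..
Authorship (.=original, N=cursor N): 1 . . . . . . . 2 . .
Index 3: author = original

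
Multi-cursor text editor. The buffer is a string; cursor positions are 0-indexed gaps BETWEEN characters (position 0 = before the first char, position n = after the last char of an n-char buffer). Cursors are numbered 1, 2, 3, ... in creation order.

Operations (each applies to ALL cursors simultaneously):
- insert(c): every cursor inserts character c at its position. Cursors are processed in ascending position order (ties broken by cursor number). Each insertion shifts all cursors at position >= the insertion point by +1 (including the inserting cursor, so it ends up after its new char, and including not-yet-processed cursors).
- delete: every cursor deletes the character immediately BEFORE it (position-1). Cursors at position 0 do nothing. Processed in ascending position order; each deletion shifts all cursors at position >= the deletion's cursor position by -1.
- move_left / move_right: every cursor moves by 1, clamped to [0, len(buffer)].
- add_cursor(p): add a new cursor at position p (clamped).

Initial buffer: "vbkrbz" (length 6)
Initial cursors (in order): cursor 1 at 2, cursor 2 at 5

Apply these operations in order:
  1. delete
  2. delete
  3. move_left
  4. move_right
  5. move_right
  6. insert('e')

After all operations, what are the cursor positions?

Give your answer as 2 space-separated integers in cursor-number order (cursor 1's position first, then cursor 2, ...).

After op 1 (delete): buffer="vkrz" (len 4), cursors c1@1 c2@3, authorship ....
After op 2 (delete): buffer="kz" (len 2), cursors c1@0 c2@1, authorship ..
After op 3 (move_left): buffer="kz" (len 2), cursors c1@0 c2@0, authorship ..
After op 4 (move_right): buffer="kz" (len 2), cursors c1@1 c2@1, authorship ..
After op 5 (move_right): buffer="kz" (len 2), cursors c1@2 c2@2, authorship ..
After op 6 (insert('e')): buffer="kzee" (len 4), cursors c1@4 c2@4, authorship ..12

Answer: 4 4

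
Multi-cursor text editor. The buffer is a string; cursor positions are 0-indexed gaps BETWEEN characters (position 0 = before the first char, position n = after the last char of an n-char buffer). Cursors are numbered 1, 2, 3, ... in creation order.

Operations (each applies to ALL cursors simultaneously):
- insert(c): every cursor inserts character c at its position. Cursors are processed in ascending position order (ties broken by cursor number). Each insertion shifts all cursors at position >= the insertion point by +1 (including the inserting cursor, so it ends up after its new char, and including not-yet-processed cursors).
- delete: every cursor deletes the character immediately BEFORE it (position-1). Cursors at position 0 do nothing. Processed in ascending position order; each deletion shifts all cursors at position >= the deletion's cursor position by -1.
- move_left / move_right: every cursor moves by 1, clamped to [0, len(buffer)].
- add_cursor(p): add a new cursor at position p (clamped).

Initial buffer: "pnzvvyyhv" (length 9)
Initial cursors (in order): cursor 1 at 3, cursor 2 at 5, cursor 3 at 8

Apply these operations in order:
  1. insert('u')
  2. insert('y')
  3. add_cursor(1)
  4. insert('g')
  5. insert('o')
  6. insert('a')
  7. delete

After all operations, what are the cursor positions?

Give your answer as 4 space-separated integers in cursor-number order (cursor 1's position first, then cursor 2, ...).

Answer: 9 15 22 3

Derivation:
After op 1 (insert('u')): buffer="pnzuvvuyyhuv" (len 12), cursors c1@4 c2@7 c3@11, authorship ...1..2...3.
After op 2 (insert('y')): buffer="pnzuyvvuyyyhuyv" (len 15), cursors c1@5 c2@9 c3@14, authorship ...11..22...33.
After op 3 (add_cursor(1)): buffer="pnzuyvvuyyyhuyv" (len 15), cursors c4@1 c1@5 c2@9 c3@14, authorship ...11..22...33.
After op 4 (insert('g')): buffer="pgnzuygvvuygyyhuygv" (len 19), cursors c4@2 c1@7 c2@12 c3@18, authorship .4..111..222...333.
After op 5 (insert('o')): buffer="pgonzuygovvuygoyyhuygov" (len 23), cursors c4@3 c1@9 c2@15 c3@22, authorship .44..1111..2222...3333.
After op 6 (insert('a')): buffer="pgoanzuygoavvuygoayyhuygoav" (len 27), cursors c4@4 c1@11 c2@18 c3@26, authorship .444..11111..22222...33333.
After op 7 (delete): buffer="pgonzuygovvuygoyyhuygov" (len 23), cursors c4@3 c1@9 c2@15 c3@22, authorship .44..1111..2222...3333.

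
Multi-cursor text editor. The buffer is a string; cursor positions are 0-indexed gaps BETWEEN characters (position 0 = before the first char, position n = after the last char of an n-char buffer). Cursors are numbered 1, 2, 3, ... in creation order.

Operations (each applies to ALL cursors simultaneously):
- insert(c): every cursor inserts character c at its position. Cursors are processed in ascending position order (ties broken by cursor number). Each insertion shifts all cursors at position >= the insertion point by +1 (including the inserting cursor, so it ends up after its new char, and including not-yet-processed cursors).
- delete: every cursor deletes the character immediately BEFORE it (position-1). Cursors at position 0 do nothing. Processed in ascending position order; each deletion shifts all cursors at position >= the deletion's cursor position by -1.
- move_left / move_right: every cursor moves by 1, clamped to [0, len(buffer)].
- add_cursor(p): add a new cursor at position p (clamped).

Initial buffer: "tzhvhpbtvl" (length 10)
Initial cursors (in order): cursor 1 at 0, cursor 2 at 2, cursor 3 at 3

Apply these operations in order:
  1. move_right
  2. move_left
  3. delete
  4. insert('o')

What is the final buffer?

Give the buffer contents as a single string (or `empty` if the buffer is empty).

Answer: otoovhpbtvl

Derivation:
After op 1 (move_right): buffer="tzhvhpbtvl" (len 10), cursors c1@1 c2@3 c3@4, authorship ..........
After op 2 (move_left): buffer="tzhvhpbtvl" (len 10), cursors c1@0 c2@2 c3@3, authorship ..........
After op 3 (delete): buffer="tvhpbtvl" (len 8), cursors c1@0 c2@1 c3@1, authorship ........
After op 4 (insert('o')): buffer="otoovhpbtvl" (len 11), cursors c1@1 c2@4 c3@4, authorship 1.23.......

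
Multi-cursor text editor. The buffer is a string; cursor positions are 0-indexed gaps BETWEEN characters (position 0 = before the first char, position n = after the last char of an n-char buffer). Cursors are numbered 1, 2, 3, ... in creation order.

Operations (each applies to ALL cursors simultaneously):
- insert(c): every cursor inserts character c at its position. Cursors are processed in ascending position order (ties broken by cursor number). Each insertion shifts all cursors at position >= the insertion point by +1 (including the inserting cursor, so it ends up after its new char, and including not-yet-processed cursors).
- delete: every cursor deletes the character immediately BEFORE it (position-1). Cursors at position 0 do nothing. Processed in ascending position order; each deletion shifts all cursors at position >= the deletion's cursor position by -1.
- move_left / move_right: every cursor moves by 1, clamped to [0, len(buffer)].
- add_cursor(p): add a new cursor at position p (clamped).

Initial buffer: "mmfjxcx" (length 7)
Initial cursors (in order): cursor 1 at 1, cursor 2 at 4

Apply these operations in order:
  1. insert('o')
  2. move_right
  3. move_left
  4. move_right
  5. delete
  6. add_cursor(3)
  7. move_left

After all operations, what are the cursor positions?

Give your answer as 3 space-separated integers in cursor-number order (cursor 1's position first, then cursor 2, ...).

After op 1 (insert('o')): buffer="momfjoxcx" (len 9), cursors c1@2 c2@6, authorship .1...2...
After op 2 (move_right): buffer="momfjoxcx" (len 9), cursors c1@3 c2@7, authorship .1...2...
After op 3 (move_left): buffer="momfjoxcx" (len 9), cursors c1@2 c2@6, authorship .1...2...
After op 4 (move_right): buffer="momfjoxcx" (len 9), cursors c1@3 c2@7, authorship .1...2...
After op 5 (delete): buffer="mofjocx" (len 7), cursors c1@2 c2@5, authorship .1..2..
After op 6 (add_cursor(3)): buffer="mofjocx" (len 7), cursors c1@2 c3@3 c2@5, authorship .1..2..
After op 7 (move_left): buffer="mofjocx" (len 7), cursors c1@1 c3@2 c2@4, authorship .1..2..

Answer: 1 4 2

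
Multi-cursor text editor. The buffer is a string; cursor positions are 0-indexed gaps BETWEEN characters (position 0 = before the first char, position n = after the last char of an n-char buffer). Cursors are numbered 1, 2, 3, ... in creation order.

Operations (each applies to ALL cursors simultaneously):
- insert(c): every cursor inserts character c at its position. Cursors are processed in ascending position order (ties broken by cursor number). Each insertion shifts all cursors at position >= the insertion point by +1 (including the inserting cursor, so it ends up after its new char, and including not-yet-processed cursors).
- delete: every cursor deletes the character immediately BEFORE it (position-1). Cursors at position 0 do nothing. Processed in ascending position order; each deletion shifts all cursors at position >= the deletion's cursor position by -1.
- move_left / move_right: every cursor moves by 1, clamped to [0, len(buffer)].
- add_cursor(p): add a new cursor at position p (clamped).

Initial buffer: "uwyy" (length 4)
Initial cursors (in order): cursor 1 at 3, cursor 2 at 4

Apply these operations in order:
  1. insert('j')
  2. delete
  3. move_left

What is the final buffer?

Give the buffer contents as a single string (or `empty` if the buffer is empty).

Answer: uwyy

Derivation:
After op 1 (insert('j')): buffer="uwyjyj" (len 6), cursors c1@4 c2@6, authorship ...1.2
After op 2 (delete): buffer="uwyy" (len 4), cursors c1@3 c2@4, authorship ....
After op 3 (move_left): buffer="uwyy" (len 4), cursors c1@2 c2@3, authorship ....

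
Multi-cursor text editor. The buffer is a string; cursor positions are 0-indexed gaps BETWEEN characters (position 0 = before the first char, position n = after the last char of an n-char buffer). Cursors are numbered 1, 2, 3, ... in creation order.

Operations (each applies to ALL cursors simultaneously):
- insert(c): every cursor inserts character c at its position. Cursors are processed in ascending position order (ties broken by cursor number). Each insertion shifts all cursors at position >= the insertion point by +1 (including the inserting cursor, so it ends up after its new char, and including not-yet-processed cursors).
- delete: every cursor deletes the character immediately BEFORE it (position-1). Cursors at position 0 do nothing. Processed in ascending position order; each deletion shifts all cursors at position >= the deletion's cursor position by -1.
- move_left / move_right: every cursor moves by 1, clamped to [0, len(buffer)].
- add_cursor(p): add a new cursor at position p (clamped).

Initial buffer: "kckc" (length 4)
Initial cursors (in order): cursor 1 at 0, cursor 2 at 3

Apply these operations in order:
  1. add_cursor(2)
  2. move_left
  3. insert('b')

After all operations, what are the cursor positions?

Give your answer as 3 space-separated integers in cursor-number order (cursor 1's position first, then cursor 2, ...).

Answer: 1 5 3

Derivation:
After op 1 (add_cursor(2)): buffer="kckc" (len 4), cursors c1@0 c3@2 c2@3, authorship ....
After op 2 (move_left): buffer="kckc" (len 4), cursors c1@0 c3@1 c2@2, authorship ....
After op 3 (insert('b')): buffer="bkbcbkc" (len 7), cursors c1@1 c3@3 c2@5, authorship 1.3.2..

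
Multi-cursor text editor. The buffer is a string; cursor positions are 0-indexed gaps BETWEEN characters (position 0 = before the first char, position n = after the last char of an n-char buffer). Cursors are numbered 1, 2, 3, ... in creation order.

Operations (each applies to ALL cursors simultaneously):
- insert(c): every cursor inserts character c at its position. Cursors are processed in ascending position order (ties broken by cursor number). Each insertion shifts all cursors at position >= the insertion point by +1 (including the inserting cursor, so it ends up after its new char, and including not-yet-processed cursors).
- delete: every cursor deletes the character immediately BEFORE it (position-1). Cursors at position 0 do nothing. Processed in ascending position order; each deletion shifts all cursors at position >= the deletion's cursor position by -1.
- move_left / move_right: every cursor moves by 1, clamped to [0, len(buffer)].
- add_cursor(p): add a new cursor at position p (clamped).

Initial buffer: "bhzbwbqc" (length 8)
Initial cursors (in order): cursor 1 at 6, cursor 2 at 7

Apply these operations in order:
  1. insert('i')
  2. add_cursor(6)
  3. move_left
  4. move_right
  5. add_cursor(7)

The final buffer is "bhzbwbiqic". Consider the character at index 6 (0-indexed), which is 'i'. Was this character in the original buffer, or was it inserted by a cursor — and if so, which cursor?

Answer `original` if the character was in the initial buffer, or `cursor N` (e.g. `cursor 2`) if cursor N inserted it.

After op 1 (insert('i')): buffer="bhzbwbiqic" (len 10), cursors c1@7 c2@9, authorship ......1.2.
After op 2 (add_cursor(6)): buffer="bhzbwbiqic" (len 10), cursors c3@6 c1@7 c2@9, authorship ......1.2.
After op 3 (move_left): buffer="bhzbwbiqic" (len 10), cursors c3@5 c1@6 c2@8, authorship ......1.2.
After op 4 (move_right): buffer="bhzbwbiqic" (len 10), cursors c3@6 c1@7 c2@9, authorship ......1.2.
After op 5 (add_cursor(7)): buffer="bhzbwbiqic" (len 10), cursors c3@6 c1@7 c4@7 c2@9, authorship ......1.2.
Authorship (.=original, N=cursor N): . . . . . . 1 . 2 .
Index 6: author = 1

Answer: cursor 1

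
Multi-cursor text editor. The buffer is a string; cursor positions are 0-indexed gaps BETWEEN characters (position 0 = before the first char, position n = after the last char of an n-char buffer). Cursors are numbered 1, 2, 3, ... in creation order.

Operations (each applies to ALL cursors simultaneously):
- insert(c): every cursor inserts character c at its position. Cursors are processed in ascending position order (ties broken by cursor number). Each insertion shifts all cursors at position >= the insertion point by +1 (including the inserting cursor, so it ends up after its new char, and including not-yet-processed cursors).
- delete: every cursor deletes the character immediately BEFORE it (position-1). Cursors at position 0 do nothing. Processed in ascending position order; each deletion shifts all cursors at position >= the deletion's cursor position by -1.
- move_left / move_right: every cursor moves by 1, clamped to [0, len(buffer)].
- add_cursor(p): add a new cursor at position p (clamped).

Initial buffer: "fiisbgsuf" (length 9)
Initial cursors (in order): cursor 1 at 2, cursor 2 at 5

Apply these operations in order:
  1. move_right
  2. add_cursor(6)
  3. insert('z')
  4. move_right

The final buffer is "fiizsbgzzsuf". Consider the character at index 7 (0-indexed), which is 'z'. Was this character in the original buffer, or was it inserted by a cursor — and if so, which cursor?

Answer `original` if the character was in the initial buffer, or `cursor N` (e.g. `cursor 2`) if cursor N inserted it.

After op 1 (move_right): buffer="fiisbgsuf" (len 9), cursors c1@3 c2@6, authorship .........
After op 2 (add_cursor(6)): buffer="fiisbgsuf" (len 9), cursors c1@3 c2@6 c3@6, authorship .........
After op 3 (insert('z')): buffer="fiizsbgzzsuf" (len 12), cursors c1@4 c2@9 c3@9, authorship ...1...23...
After op 4 (move_right): buffer="fiizsbgzzsuf" (len 12), cursors c1@5 c2@10 c3@10, authorship ...1...23...
Authorship (.=original, N=cursor N): . . . 1 . . . 2 3 . . .
Index 7: author = 2

Answer: cursor 2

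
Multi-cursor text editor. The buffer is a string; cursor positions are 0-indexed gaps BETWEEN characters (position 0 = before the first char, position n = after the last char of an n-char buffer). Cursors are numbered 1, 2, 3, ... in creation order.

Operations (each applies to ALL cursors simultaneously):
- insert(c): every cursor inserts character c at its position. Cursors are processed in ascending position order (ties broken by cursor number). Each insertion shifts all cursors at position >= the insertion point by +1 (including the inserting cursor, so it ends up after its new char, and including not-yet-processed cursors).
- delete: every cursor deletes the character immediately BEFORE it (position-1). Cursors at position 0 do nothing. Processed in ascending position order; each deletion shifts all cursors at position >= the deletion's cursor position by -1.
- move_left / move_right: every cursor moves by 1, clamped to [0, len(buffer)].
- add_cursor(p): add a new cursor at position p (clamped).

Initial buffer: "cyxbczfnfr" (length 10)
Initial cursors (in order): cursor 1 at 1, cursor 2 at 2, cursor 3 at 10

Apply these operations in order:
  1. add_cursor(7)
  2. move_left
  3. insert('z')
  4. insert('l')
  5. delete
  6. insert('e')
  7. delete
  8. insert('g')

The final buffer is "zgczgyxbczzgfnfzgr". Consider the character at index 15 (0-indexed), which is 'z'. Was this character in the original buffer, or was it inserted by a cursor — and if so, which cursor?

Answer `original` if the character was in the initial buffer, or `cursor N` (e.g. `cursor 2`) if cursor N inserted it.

Answer: cursor 3

Derivation:
After op 1 (add_cursor(7)): buffer="cyxbczfnfr" (len 10), cursors c1@1 c2@2 c4@7 c3@10, authorship ..........
After op 2 (move_left): buffer="cyxbczfnfr" (len 10), cursors c1@0 c2@1 c4@6 c3@9, authorship ..........
After op 3 (insert('z')): buffer="zczyxbczzfnfzr" (len 14), cursors c1@1 c2@3 c4@9 c3@13, authorship 1.2.....4...3.
After op 4 (insert('l')): buffer="zlczlyxbczzlfnfzlr" (len 18), cursors c1@2 c2@5 c4@12 c3@17, authorship 11.22.....44...33.
After op 5 (delete): buffer="zczyxbczzfnfzr" (len 14), cursors c1@1 c2@3 c4@9 c3@13, authorship 1.2.....4...3.
After op 6 (insert('e')): buffer="zeczeyxbczzefnfzer" (len 18), cursors c1@2 c2@5 c4@12 c3@17, authorship 11.22.....44...33.
After op 7 (delete): buffer="zczyxbczzfnfzr" (len 14), cursors c1@1 c2@3 c4@9 c3@13, authorship 1.2.....4...3.
After op 8 (insert('g')): buffer="zgczgyxbczzgfnfzgr" (len 18), cursors c1@2 c2@5 c4@12 c3@17, authorship 11.22.....44...33.
Authorship (.=original, N=cursor N): 1 1 . 2 2 . . . . . 4 4 . . . 3 3 .
Index 15: author = 3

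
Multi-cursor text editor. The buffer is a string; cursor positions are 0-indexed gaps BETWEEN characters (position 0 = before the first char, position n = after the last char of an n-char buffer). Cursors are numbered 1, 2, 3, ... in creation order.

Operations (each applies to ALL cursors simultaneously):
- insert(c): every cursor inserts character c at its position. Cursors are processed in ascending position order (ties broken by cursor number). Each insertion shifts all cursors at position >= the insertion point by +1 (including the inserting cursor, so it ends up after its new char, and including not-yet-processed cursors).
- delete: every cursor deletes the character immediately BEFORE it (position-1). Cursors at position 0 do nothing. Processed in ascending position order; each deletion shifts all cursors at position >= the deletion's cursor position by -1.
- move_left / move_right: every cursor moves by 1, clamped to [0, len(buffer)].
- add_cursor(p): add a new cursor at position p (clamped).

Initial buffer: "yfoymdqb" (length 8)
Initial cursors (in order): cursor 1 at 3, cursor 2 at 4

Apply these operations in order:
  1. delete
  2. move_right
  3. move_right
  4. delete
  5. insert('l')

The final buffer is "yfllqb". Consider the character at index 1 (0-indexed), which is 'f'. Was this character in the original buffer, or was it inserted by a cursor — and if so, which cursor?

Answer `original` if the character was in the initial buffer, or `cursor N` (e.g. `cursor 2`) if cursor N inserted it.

After op 1 (delete): buffer="yfmdqb" (len 6), cursors c1@2 c2@2, authorship ......
After op 2 (move_right): buffer="yfmdqb" (len 6), cursors c1@3 c2@3, authorship ......
After op 3 (move_right): buffer="yfmdqb" (len 6), cursors c1@4 c2@4, authorship ......
After op 4 (delete): buffer="yfqb" (len 4), cursors c1@2 c2@2, authorship ....
After op 5 (insert('l')): buffer="yfllqb" (len 6), cursors c1@4 c2@4, authorship ..12..
Authorship (.=original, N=cursor N): . . 1 2 . .
Index 1: author = original

Answer: original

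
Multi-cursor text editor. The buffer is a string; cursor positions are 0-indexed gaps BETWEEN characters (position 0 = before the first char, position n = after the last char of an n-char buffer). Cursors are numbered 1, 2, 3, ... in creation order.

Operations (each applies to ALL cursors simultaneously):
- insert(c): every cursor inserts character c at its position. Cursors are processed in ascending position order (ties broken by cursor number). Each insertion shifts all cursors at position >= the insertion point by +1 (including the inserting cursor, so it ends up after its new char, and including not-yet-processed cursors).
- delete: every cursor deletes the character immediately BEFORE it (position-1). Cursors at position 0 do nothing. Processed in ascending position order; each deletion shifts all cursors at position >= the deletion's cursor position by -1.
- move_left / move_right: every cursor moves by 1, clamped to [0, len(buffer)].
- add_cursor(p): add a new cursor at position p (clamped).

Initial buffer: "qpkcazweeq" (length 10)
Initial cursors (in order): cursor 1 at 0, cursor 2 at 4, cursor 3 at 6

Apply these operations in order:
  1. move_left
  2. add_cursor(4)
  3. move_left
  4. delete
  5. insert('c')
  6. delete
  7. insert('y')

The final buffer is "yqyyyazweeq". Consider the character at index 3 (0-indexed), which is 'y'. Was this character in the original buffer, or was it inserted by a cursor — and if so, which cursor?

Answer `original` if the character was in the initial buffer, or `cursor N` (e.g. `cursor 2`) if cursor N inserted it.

After op 1 (move_left): buffer="qpkcazweeq" (len 10), cursors c1@0 c2@3 c3@5, authorship ..........
After op 2 (add_cursor(4)): buffer="qpkcazweeq" (len 10), cursors c1@0 c2@3 c4@4 c3@5, authorship ..........
After op 3 (move_left): buffer="qpkcazweeq" (len 10), cursors c1@0 c2@2 c4@3 c3@4, authorship ..........
After op 4 (delete): buffer="qazweeq" (len 7), cursors c1@0 c2@1 c3@1 c4@1, authorship .......
After op 5 (insert('c')): buffer="cqcccazweeq" (len 11), cursors c1@1 c2@5 c3@5 c4@5, authorship 1.234......
After op 6 (delete): buffer="qazweeq" (len 7), cursors c1@0 c2@1 c3@1 c4@1, authorship .......
After op 7 (insert('y')): buffer="yqyyyazweeq" (len 11), cursors c1@1 c2@5 c3@5 c4@5, authorship 1.234......
Authorship (.=original, N=cursor N): 1 . 2 3 4 . . . . . .
Index 3: author = 3

Answer: cursor 3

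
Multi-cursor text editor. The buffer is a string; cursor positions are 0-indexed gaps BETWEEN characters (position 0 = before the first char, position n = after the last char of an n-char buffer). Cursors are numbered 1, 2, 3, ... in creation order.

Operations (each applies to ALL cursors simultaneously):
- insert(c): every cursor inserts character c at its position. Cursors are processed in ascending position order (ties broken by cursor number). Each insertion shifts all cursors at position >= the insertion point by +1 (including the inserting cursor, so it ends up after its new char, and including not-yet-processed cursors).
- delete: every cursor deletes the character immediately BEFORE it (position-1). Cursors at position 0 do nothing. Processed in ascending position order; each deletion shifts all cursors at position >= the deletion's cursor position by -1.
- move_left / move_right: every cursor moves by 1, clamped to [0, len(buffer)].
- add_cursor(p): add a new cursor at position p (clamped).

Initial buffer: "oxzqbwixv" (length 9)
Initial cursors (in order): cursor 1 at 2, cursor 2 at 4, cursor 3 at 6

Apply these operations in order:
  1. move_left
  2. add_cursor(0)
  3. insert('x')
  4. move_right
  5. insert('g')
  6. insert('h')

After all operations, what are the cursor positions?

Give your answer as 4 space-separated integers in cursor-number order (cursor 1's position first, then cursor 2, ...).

After op 1 (move_left): buffer="oxzqbwixv" (len 9), cursors c1@1 c2@3 c3@5, authorship .........
After op 2 (add_cursor(0)): buffer="oxzqbwixv" (len 9), cursors c4@0 c1@1 c2@3 c3@5, authorship .........
After op 3 (insert('x')): buffer="xoxxzxqbxwixv" (len 13), cursors c4@1 c1@3 c2@6 c3@9, authorship 4.1..2..3....
After op 4 (move_right): buffer="xoxxzxqbxwixv" (len 13), cursors c4@2 c1@4 c2@7 c3@10, authorship 4.1..2..3....
After op 5 (insert('g')): buffer="xogxxgzxqgbxwgixv" (len 17), cursors c4@3 c1@6 c2@10 c3@14, authorship 4.41.1.2.2.3.3...
After op 6 (insert('h')): buffer="xoghxxghzxqghbxwghixv" (len 21), cursors c4@4 c1@8 c2@13 c3@18, authorship 4.441.11.2.22.3.33...

Answer: 8 13 18 4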